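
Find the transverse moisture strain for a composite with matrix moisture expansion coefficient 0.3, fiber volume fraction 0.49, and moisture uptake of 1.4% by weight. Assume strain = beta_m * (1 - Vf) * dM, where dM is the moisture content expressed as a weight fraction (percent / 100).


dM = 1.4/100 = 0.014
strain = beta_m * (1-Vf) * dM = 0.3 * 0.51 * 0.014 = 0.002142

0.002142


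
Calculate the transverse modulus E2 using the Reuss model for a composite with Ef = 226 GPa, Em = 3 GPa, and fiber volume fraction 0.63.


1/E2 = Vf/Ef + (1-Vf)/Em = 0.63/226 + 0.37/3
E2 = 7.93 GPa

7.93 GPa


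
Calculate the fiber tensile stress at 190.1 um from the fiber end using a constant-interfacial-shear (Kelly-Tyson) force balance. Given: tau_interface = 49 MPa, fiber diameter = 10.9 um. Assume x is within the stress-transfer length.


Force balance: sigma_f * (pi*d^2/4) = tau * (pi*d) * x  ->  sigma_f = 4 * tau * x / d
sigma_f = 4 * 49 * 190.1 / 10.9 = 3418.3 MPa

3418.3 MPa


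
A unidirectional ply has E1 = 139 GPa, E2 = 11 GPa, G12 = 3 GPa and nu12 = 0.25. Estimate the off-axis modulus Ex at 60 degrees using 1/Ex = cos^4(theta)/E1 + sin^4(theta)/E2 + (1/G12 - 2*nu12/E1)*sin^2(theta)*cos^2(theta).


cos^4(60) = 0.0625, sin^4(60) = 0.5625, sin^2(60)*cos^2(60) = 0.1875
1/G12 - 2*nu12/E1 = 1/3 - 2*0.25/139 = 0.329736 GPa^-1
1/Ex = 0.0625/139 + 0.5625/11 + 0.329736*0.1875 = 0.1134115 GPa^-1
Ex = 8.82 GPa

8.82 GPa


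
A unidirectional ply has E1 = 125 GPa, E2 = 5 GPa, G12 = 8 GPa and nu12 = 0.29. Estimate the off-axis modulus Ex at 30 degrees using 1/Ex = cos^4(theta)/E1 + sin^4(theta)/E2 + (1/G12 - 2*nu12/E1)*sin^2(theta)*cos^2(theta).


cos^4(30) = 0.5625, sin^4(30) = 0.0625, sin^2(30)*cos^2(30) = 0.1875
1/G12 - 2*nu12/E1 = 1/8 - 2*0.29/125 = 0.12036 GPa^-1
1/Ex = 0.5625/125 + 0.0625/5 + 0.12036*0.1875 = 0.0395675 GPa^-1
Ex = 25.27 GPa

25.27 GPa


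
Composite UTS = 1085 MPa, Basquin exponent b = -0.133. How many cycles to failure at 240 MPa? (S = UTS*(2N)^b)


N = 0.5 * (S/UTS)^(1/b) = 0.5 * (240/1085)^(1/-0.133) = 42210.9246 cycles

42210.9246 cycles


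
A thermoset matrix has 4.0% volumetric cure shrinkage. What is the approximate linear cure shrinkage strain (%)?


Linear shrinkage ≈ vol_shrink/3 = 4.0/3 = 1.333%

1.333%


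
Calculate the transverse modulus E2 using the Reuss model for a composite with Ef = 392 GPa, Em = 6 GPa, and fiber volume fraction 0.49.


1/E2 = Vf/Ef + (1-Vf)/Em = 0.49/392 + 0.51/6
E2 = 11.59 GPa

11.59 GPa


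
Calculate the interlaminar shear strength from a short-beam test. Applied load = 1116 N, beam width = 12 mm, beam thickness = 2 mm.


ILSS = 3F/(4bh) = 3*1116/(4*12*2) = 34.88 MPa

34.88 MPa


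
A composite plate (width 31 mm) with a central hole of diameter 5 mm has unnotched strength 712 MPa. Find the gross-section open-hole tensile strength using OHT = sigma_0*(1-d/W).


OHT = sigma_0*(1-d/W) = 712*(1-5/31) = 597.2 MPa

597.2 MPa


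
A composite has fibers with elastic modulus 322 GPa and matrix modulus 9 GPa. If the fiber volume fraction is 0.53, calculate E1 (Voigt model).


E1 = Ef*Vf + Em*(1-Vf) = 322*0.53 + 9*0.47 = 174.89 GPa

174.89 GPa


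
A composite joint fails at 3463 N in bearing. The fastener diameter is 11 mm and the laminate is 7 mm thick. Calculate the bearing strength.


sigma_br = F/(d*h) = 3463/(11*7) = 45.0 MPa

45.0 MPa


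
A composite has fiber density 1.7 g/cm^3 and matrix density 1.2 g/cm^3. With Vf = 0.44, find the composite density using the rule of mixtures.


rho_c = rho_f*Vf + rho_m*(1-Vf) = 1.7*0.44 + 1.2*0.56 = 1.42 g/cm^3

1.42 g/cm^3


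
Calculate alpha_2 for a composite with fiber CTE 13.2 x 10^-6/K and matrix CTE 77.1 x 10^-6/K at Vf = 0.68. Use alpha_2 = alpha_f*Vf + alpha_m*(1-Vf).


alpha_2 = alpha_f*Vf + alpha_m*(1-Vf) = 13.2*0.68 + 77.1*0.32 = 33.6 x 10^-6/K

33.6 x 10^-6/K


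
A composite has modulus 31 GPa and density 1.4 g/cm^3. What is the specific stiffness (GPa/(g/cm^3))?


Specific stiffness = E/rho = 31/1.4 = 22.1 GPa/(g/cm^3)

22.1 GPa/(g/cm^3)


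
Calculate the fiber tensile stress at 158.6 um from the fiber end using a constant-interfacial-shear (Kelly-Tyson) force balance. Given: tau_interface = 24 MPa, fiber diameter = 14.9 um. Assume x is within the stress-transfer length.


Force balance: sigma_f * (pi*d^2/4) = tau * (pi*d) * x  ->  sigma_f = 4 * tau * x / d
sigma_f = 4 * 24 * 158.6 / 14.9 = 1021.9 MPa

1021.9 MPa


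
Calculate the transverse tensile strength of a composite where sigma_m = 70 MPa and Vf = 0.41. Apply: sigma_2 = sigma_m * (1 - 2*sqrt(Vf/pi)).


factor = 1 - 2*sqrt(0.41/pi) = 0.2775
sigma_2 = 70 * 0.2775 = 19.42 MPa

19.42 MPa


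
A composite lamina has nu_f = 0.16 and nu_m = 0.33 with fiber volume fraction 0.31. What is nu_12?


nu_12 = nu_f*Vf + nu_m*(1-Vf) = 0.16*0.31 + 0.33*0.69 = 0.2773

0.2773


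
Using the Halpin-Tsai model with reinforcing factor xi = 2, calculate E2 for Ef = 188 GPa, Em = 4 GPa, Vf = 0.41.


eta = (Ef/Em - 1)/(Ef/Em + xi) = (47.0 - 1)/(47.0 + 2) = 0.9388
E2 = Em*(1+xi*eta*Vf)/(1-eta*Vf) = 11.51 GPa

11.51 GPa


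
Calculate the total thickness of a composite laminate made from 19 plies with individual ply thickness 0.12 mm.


h = n * t_ply = 19 * 0.12 = 2.28 mm

2.28 mm


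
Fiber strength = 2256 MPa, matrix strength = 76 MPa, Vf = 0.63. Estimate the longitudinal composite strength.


sigma_1 = sigma_f*Vf + sigma_m*(1-Vf) = 2256*0.63 + 76*0.37 = 1449.4 MPa

1449.4 MPa


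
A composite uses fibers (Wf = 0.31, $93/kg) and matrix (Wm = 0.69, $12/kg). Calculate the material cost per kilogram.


Cost = cost_f*Wf + cost_m*Wm = 93*0.31 + 12*0.69 = $37.11/kg

$37.11/kg


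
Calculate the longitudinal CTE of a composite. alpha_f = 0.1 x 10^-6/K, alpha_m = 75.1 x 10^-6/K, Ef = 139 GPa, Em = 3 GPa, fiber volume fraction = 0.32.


E1 = Ef*Vf + Em*(1-Vf) = 46.52
alpha_1 = (alpha_f*Ef*Vf + alpha_m*Em*(1-Vf))/E1 = 3.39 x 10^-6/K

3.39 x 10^-6/K


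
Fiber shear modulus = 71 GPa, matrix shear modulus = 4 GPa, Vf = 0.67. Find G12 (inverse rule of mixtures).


1/G12 = Vf/Gf + (1-Vf)/Gm = 0.67/71 + 0.33/4
G12 = 10.88 GPa

10.88 GPa


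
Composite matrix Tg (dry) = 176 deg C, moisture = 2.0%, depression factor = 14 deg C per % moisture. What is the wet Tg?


Tg_wet = Tg_dry - k*moisture = 176 - 14*2.0 = 148.0 deg C

148.0 deg C


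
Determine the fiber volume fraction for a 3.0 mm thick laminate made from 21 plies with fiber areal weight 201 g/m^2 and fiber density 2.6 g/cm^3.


Vf = n * FAW / (rho_f * h * 1000) = 21 * 201 / (2.6 * 3.0 * 1000) = 0.5412

0.5412


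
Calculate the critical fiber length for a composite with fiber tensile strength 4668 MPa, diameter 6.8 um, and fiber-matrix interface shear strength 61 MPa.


Lc = sigma_f * d / (2 * tau_i) = 4668 * 6.8 / (2 * 61) = 260.2 um

260.2 um


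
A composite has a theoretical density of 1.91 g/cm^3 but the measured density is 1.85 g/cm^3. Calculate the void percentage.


Void% = (rho_theo - rho_actual)/rho_theo * 100 = (1.91 - 1.85)/1.91 * 100 = 3.14%

3.14%


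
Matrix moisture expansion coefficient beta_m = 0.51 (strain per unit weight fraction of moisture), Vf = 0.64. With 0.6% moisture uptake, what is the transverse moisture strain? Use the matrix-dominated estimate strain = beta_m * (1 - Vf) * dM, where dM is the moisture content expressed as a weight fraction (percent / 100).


dM = 0.6/100 = 0.006
strain = beta_m * (1-Vf) * dM = 0.51 * 0.36 * 0.006 = 0.0011016

0.0011016


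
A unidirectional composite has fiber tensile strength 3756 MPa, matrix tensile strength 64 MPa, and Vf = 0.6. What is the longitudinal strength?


sigma_1 = sigma_f*Vf + sigma_m*(1-Vf) = 3756*0.6 + 64*0.4 = 2279.2 MPa

2279.2 MPa


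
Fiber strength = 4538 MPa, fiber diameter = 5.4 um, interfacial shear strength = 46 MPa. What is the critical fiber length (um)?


Lc = sigma_f * d / (2 * tau_i) = 4538 * 5.4 / (2 * 46) = 266.4 um

266.4 um


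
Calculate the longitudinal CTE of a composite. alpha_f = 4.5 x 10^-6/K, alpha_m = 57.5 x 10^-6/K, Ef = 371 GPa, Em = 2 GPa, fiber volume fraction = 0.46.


E1 = Ef*Vf + Em*(1-Vf) = 171.74
alpha_1 = (alpha_f*Ef*Vf + alpha_m*Em*(1-Vf))/E1 = 4.83 x 10^-6/K

4.83 x 10^-6/K


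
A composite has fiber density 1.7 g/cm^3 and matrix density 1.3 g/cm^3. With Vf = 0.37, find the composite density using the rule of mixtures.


rho_c = rho_f*Vf + rho_m*(1-Vf) = 1.7*0.37 + 1.3*0.63 = 1.448 g/cm^3

1.448 g/cm^3


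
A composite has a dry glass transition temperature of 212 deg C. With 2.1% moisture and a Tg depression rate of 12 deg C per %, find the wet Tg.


Tg_wet = Tg_dry - k*moisture = 212 - 12*2.1 = 186.8 deg C

186.8 deg C


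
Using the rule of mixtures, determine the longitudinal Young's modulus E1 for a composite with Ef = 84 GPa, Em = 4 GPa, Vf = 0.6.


E1 = Ef*Vf + Em*(1-Vf) = 84*0.6 + 4*0.4 = 52.0 GPa

52.0 GPa


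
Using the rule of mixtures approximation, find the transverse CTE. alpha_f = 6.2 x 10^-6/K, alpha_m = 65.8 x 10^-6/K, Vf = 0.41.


alpha_2 = alpha_f*Vf + alpha_m*(1-Vf) = 6.2*0.41 + 65.8*0.59 = 41.4 x 10^-6/K

41.4 x 10^-6/K


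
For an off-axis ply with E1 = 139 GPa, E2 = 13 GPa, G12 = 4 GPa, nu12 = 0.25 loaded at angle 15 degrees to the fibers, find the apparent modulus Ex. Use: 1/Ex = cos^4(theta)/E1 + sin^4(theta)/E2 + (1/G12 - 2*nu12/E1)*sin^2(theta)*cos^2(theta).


cos^4(15) = 0.870513, sin^4(15) = 0.004487, sin^2(15)*cos^2(15) = 0.0625
1/G12 - 2*nu12/E1 = 1/4 - 2*0.25/139 = 0.246403 GPa^-1
1/Ex = 0.870513/139 + 0.004487/13 + 0.246403*0.0625 = 0.022008 GPa^-1
Ex = 45.44 GPa

45.44 GPa


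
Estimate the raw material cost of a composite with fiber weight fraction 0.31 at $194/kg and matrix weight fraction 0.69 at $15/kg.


Cost = cost_f*Wf + cost_m*Wm = 194*0.31 + 15*0.69 = $70.49/kg

$70.49/kg


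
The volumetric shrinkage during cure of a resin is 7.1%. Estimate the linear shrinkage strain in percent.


Linear shrinkage ≈ vol_shrink/3 = 7.1/3 = 2.367%

2.367%


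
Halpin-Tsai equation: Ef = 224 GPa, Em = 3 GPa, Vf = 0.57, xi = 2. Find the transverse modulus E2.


eta = (Ef/Em - 1)/(Ef/Em + xi) = (74.6667 - 1)/(74.6667 + 2) = 0.9609
E2 = Em*(1+xi*eta*Vf)/(1-eta*Vf) = 13.9 GPa

13.9 GPa


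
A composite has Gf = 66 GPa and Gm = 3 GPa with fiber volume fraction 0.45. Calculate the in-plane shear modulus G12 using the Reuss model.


1/G12 = Vf/Gf + (1-Vf)/Gm = 0.45/66 + 0.55/3
G12 = 5.26 GPa

5.26 GPa


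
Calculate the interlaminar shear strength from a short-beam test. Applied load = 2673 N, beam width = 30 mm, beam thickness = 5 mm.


ILSS = 3F/(4bh) = 3*2673/(4*30*5) = 13.37 MPa

13.37 MPa


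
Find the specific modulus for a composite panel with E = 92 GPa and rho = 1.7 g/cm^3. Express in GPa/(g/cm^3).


Specific stiffness = E/rho = 92/1.7 = 54.1 GPa/(g/cm^3)

54.1 GPa/(g/cm^3)


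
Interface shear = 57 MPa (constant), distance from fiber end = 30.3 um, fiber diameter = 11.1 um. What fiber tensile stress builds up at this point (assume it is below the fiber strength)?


Force balance: sigma_f * (pi*d^2/4) = tau * (pi*d) * x  ->  sigma_f = 4 * tau * x / d
sigma_f = 4 * 57 * 30.3 / 11.1 = 622.4 MPa

622.4 MPa


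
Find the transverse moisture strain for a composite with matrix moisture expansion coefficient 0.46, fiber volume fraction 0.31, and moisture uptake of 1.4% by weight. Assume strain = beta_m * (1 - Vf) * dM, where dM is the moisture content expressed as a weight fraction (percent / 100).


dM = 1.4/100 = 0.014
strain = beta_m * (1-Vf) * dM = 0.46 * 0.69 * 0.014 = 0.0044436

0.0044436


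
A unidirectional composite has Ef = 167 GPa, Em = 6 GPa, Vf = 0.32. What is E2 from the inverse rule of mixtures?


1/E2 = Vf/Ef + (1-Vf)/Em = 0.32/167 + 0.68/6
E2 = 8.68 GPa

8.68 GPa


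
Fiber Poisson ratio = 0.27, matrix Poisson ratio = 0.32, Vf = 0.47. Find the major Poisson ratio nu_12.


nu_12 = nu_f*Vf + nu_m*(1-Vf) = 0.27*0.47 + 0.32*0.53 = 0.2965

0.2965


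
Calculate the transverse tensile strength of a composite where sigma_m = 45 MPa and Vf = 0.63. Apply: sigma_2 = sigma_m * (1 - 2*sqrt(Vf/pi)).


factor = 1 - 2*sqrt(0.63/pi) = 0.1044
sigma_2 = 45 * 0.1044 = 4.7 MPa

4.7 MPa


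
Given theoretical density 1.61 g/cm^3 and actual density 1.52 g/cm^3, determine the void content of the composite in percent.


Void% = (rho_theo - rho_actual)/rho_theo * 100 = (1.61 - 1.52)/1.61 * 100 = 5.59%

5.59%


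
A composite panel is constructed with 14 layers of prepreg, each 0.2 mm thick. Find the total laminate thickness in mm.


h = n * t_ply = 14 * 0.2 = 2.8 mm

2.8 mm


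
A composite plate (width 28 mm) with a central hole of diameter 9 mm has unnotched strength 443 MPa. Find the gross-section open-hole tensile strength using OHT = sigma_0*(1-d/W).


OHT = sigma_0*(1-d/W) = 443*(1-9/28) = 300.6 MPa

300.6 MPa


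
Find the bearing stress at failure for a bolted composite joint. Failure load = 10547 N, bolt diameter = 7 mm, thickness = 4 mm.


sigma_br = F/(d*h) = 10547/(7*4) = 376.7 MPa

376.7 MPa


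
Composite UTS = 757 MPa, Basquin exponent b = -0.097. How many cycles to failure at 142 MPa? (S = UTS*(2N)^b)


N = 0.5 * (S/UTS)^(1/b) = 0.5 * (142/757)^(1/-0.097) = 1.5554e+07 cycles

1.5554e+07 cycles


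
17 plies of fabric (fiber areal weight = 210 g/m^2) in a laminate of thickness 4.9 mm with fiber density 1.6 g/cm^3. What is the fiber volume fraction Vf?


Vf = n * FAW / (rho_f * h * 1000) = 17 * 210 / (1.6 * 4.9 * 1000) = 0.4554

0.4554


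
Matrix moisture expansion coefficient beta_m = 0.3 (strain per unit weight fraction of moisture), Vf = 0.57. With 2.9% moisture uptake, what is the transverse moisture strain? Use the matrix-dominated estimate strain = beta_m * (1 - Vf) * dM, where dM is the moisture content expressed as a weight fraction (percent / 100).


dM = 2.9/100 = 0.029
strain = beta_m * (1-Vf) * dM = 0.3 * 0.43 * 0.029 = 0.003741

0.003741


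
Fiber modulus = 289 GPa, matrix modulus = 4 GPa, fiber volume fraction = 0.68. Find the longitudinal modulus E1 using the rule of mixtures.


E1 = Ef*Vf + Em*(1-Vf) = 289*0.68 + 4*0.32 = 197.8 GPa

197.8 GPa


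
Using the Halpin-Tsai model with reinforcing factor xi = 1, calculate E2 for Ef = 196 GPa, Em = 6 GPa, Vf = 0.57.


eta = (Ef/Em - 1)/(Ef/Em + xi) = (32.6667 - 1)/(32.6667 + 1) = 0.9406
E2 = Em*(1+xi*eta*Vf)/(1-eta*Vf) = 19.87 GPa

19.87 GPa


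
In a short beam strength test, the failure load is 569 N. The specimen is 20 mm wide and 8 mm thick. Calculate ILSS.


ILSS = 3F/(4bh) = 3*569/(4*20*8) = 2.67 MPa

2.67 MPa


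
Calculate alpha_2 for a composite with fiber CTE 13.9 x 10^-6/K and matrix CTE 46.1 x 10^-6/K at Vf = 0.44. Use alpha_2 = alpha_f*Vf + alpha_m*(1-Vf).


alpha_2 = alpha_f*Vf + alpha_m*(1-Vf) = 13.9*0.44 + 46.1*0.56 = 31.9 x 10^-6/K

31.9 x 10^-6/K


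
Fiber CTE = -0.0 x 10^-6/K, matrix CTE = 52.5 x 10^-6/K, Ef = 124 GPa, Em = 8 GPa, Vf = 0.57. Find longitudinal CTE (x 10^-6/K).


E1 = Ef*Vf + Em*(1-Vf) = 74.12
alpha_1 = (alpha_f*Ef*Vf + alpha_m*Em*(1-Vf))/E1 = 2.44 x 10^-6/K

2.44 x 10^-6/K


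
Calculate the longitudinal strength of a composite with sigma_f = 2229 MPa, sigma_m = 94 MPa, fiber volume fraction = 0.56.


sigma_1 = sigma_f*Vf + sigma_m*(1-Vf) = 2229*0.56 + 94*0.44 = 1289.6 MPa

1289.6 MPa


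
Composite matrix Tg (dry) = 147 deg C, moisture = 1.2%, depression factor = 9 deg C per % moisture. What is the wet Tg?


Tg_wet = Tg_dry - k*moisture = 147 - 9*1.2 = 136.2 deg C

136.2 deg C


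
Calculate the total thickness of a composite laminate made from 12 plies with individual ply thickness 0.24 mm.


h = n * t_ply = 12 * 0.24 = 2.88 mm

2.88 mm


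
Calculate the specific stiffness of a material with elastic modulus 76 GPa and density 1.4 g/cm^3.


Specific stiffness = E/rho = 76/1.4 = 54.3 GPa/(g/cm^3)

54.3 GPa/(g/cm^3)


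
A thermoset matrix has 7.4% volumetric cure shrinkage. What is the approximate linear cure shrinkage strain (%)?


Linear shrinkage ≈ vol_shrink/3 = 7.4/3 = 2.467%

2.467%


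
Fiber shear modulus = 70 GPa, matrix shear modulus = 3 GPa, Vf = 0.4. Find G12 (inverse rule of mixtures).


1/G12 = Vf/Gf + (1-Vf)/Gm = 0.4/70 + 0.6/3
G12 = 4.86 GPa

4.86 GPa


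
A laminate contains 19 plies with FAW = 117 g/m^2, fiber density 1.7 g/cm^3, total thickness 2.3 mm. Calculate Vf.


Vf = n * FAW / (rho_f * h * 1000) = 19 * 117 / (1.7 * 2.3 * 1000) = 0.5685

0.5685


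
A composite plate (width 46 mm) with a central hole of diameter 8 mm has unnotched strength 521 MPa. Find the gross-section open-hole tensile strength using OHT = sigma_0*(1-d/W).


OHT = sigma_0*(1-d/W) = 521*(1-8/46) = 430.4 MPa

430.4 MPa


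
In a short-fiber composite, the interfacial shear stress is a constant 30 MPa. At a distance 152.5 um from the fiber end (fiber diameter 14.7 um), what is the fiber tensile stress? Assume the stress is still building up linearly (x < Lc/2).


Force balance: sigma_f * (pi*d^2/4) = tau * (pi*d) * x  ->  sigma_f = 4 * tau * x / d
sigma_f = 4 * 30 * 152.5 / 14.7 = 1244.9 MPa

1244.9 MPa


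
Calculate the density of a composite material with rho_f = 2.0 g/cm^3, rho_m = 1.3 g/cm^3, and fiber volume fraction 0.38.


rho_c = rho_f*Vf + rho_m*(1-Vf) = 2.0*0.38 + 1.3*0.62 = 1.566 g/cm^3

1.566 g/cm^3


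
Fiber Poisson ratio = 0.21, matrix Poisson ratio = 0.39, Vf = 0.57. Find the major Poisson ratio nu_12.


nu_12 = nu_f*Vf + nu_m*(1-Vf) = 0.21*0.57 + 0.39*0.43 = 0.2874

0.2874


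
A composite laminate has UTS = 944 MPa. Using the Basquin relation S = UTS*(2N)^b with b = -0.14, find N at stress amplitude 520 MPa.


N = 0.5 * (S/UTS)^(1/b) = 0.5 * (520/944)^(1/-0.14) = 35.3790 cycles

35.3790 cycles


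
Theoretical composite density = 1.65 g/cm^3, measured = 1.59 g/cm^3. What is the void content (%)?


Void% = (rho_theo - rho_actual)/rho_theo * 100 = (1.65 - 1.59)/1.65 * 100 = 3.64%

3.64%


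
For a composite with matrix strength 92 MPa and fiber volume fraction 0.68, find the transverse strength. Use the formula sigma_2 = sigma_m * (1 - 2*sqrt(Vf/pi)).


factor = 1 - 2*sqrt(0.68/pi) = 0.0695
sigma_2 = 92 * 0.0695 = 6.4 MPa

6.4 MPa


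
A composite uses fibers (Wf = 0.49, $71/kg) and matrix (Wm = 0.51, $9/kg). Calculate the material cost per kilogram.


Cost = cost_f*Wf + cost_m*Wm = 71*0.49 + 9*0.51 = $39.38/kg

$39.38/kg


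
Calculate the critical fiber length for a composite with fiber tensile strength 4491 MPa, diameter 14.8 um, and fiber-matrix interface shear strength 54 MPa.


Lc = sigma_f * d / (2 * tau_i) = 4491 * 14.8 / (2 * 54) = 615.4 um

615.4 um


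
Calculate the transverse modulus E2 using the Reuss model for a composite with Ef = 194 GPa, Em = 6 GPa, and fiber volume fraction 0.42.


1/E2 = Vf/Ef + (1-Vf)/Em = 0.42/194 + 0.58/6
E2 = 10.12 GPa

10.12 GPa


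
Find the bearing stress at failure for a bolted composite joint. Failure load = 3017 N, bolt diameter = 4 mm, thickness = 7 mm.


sigma_br = F/(d*h) = 3017/(4*7) = 107.8 MPa

107.8 MPa


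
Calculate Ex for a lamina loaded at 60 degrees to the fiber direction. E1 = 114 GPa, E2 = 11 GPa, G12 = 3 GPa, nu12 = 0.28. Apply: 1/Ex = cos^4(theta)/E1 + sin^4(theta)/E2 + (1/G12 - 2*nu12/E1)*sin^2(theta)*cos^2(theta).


cos^4(60) = 0.0625, sin^4(60) = 0.5625, sin^2(60)*cos^2(60) = 0.1875
1/G12 - 2*nu12/E1 = 1/3 - 2*0.28/114 = 0.328421 GPa^-1
1/Ex = 0.0625/114 + 0.5625/11 + 0.328421*0.1875 = 0.1132636 GPa^-1
Ex = 8.83 GPa

8.83 GPa


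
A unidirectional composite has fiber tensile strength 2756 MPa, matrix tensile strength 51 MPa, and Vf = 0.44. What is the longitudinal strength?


sigma_1 = sigma_f*Vf + sigma_m*(1-Vf) = 2756*0.44 + 51*0.56 = 1241.2 MPa

1241.2 MPa


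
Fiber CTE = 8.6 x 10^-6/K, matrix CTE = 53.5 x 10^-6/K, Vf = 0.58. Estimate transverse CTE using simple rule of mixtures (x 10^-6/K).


alpha_2 = alpha_f*Vf + alpha_m*(1-Vf) = 8.6*0.58 + 53.5*0.42 = 27.5 x 10^-6/K

27.5 x 10^-6/K


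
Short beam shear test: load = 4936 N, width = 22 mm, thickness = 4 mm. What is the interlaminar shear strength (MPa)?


ILSS = 3F/(4bh) = 3*4936/(4*22*4) = 42.07 MPa

42.07 MPa


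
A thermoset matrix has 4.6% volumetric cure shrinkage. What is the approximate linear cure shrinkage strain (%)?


Linear shrinkage ≈ vol_shrink/3 = 4.6/3 = 1.533%

1.533%


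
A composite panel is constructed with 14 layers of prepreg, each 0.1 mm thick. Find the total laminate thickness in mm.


h = n * t_ply = 14 * 0.1 = 1.4 mm

1.4 mm


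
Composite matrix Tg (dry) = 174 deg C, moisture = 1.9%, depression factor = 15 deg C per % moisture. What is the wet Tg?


Tg_wet = Tg_dry - k*moisture = 174 - 15*1.9 = 145.5 deg C

145.5 deg C


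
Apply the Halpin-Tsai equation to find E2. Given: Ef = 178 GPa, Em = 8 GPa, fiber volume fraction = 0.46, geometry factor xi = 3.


eta = (Ef/Em - 1)/(Ef/Em + xi) = (22.25 - 1)/(22.25 + 3) = 0.8416
E2 = Em*(1+xi*eta*Vf)/(1-eta*Vf) = 28.21 GPa

28.21 GPa


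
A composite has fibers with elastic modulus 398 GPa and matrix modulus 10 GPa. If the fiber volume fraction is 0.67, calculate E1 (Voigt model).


E1 = Ef*Vf + Em*(1-Vf) = 398*0.67 + 10*0.33 = 269.96 GPa

269.96 GPa


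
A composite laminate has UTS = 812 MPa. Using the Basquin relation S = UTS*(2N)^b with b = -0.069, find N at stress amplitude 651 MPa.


N = 0.5 * (S/UTS)^(1/b) = 0.5 * (651/812)^(1/-0.069) = 12.3002 cycles

12.3002 cycles


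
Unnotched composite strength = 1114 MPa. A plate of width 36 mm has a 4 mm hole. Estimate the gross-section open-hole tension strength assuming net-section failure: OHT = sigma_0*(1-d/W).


OHT = sigma_0*(1-d/W) = 1114*(1-4/36) = 990.2 MPa

990.2 MPa


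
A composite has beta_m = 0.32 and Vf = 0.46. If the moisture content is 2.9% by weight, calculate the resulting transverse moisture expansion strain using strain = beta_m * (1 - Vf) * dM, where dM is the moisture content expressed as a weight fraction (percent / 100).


dM = 2.9/100 = 0.029
strain = beta_m * (1-Vf) * dM = 0.32 * 0.54 * 0.029 = 0.0050112

0.0050112


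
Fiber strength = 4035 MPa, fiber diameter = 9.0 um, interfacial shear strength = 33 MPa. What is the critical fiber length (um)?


Lc = sigma_f * d / (2 * tau_i) = 4035 * 9.0 / (2 * 33) = 550.2 um

550.2 um


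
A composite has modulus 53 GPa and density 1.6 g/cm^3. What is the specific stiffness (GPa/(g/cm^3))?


Specific stiffness = E/rho = 53/1.6 = 33.1 GPa/(g/cm^3)

33.1 GPa/(g/cm^3)


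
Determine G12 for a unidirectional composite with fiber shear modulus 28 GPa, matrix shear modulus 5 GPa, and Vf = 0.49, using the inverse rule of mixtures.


1/G12 = Vf/Gf + (1-Vf)/Gm = 0.49/28 + 0.51/5
G12 = 8.37 GPa

8.37 GPa


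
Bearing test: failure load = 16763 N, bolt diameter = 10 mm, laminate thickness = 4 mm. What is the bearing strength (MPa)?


sigma_br = F/(d*h) = 16763/(10*4) = 419.1 MPa

419.1 MPa


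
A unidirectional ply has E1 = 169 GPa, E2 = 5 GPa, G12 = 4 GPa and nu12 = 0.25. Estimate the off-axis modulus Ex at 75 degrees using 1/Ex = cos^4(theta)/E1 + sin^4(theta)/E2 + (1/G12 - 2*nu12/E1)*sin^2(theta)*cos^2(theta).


cos^4(75) = 0.004487, sin^4(75) = 0.870513, sin^2(75)*cos^2(75) = 0.0625
1/G12 - 2*nu12/E1 = 1/4 - 2*0.25/169 = 0.247041 GPa^-1
1/Ex = 0.004487/169 + 0.870513/5 + 0.247041*0.0625 = 0.1895692 GPa^-1
Ex = 5.28 GPa

5.28 GPa


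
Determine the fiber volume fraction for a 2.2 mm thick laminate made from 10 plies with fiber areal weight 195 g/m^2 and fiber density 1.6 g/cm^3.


Vf = n * FAW / (rho_f * h * 1000) = 10 * 195 / (1.6 * 2.2 * 1000) = 0.554

0.554


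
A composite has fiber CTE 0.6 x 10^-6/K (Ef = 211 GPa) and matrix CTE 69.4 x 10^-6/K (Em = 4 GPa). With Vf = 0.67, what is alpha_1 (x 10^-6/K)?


E1 = Ef*Vf + Em*(1-Vf) = 142.69
alpha_1 = (alpha_f*Ef*Vf + alpha_m*Em*(1-Vf))/E1 = 1.24 x 10^-6/K

1.24 x 10^-6/K


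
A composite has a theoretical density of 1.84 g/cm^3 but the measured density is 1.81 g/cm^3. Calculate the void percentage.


Void% = (rho_theo - rho_actual)/rho_theo * 100 = (1.84 - 1.81)/1.84 * 100 = 1.63%

1.63%


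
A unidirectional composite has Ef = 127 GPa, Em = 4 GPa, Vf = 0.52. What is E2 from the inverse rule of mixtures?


1/E2 = Vf/Ef + (1-Vf)/Em = 0.52/127 + 0.48/4
E2 = 8.06 GPa

8.06 GPa


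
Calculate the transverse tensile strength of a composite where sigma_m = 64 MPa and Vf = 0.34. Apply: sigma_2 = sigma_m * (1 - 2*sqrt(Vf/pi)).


factor = 1 - 2*sqrt(0.34/pi) = 0.342
sigma_2 = 64 * 0.342 = 21.89 MPa

21.89 MPa


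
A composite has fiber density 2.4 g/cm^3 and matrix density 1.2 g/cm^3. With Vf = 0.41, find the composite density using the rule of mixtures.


rho_c = rho_f*Vf + rho_m*(1-Vf) = 2.4*0.41 + 1.2*0.59 = 1.692 g/cm^3

1.692 g/cm^3


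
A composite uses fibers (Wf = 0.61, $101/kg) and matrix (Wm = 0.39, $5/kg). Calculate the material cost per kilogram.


Cost = cost_f*Wf + cost_m*Wm = 101*0.61 + 5*0.39 = $63.56/kg

$63.56/kg


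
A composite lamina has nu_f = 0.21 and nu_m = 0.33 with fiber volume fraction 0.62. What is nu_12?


nu_12 = nu_f*Vf + nu_m*(1-Vf) = 0.21*0.62 + 0.33*0.38 = 0.2556

0.2556


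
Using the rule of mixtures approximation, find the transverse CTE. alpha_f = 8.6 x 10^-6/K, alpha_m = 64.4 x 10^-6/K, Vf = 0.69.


alpha_2 = alpha_f*Vf + alpha_m*(1-Vf) = 8.6*0.69 + 64.4*0.31 = 25.9 x 10^-6/K

25.9 x 10^-6/K


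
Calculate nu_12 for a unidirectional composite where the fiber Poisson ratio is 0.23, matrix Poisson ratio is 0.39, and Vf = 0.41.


nu_12 = nu_f*Vf + nu_m*(1-Vf) = 0.23*0.41 + 0.39*0.59 = 0.3244

0.3244


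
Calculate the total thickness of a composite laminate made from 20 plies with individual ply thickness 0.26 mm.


h = n * t_ply = 20 * 0.26 = 5.2 mm

5.2 mm


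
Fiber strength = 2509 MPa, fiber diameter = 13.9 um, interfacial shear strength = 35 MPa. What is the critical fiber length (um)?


Lc = sigma_f * d / (2 * tau_i) = 2509 * 13.9 / (2 * 35) = 498.2 um

498.2 um


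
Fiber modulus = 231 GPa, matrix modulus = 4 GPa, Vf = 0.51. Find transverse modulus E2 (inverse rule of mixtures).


1/E2 = Vf/Ef + (1-Vf)/Em = 0.51/231 + 0.49/4
E2 = 8.02 GPa

8.02 GPa


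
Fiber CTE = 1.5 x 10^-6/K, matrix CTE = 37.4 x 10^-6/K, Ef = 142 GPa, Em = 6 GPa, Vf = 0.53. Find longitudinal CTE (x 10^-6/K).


E1 = Ef*Vf + Em*(1-Vf) = 78.08
alpha_1 = (alpha_f*Ef*Vf + alpha_m*Em*(1-Vf))/E1 = 2.8 x 10^-6/K

2.8 x 10^-6/K


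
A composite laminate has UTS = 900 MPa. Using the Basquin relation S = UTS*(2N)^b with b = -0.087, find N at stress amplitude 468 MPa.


N = 0.5 * (S/UTS)^(1/b) = 0.5 * (468/900)^(1/-0.087) = 918.9659 cycles

918.9659 cycles


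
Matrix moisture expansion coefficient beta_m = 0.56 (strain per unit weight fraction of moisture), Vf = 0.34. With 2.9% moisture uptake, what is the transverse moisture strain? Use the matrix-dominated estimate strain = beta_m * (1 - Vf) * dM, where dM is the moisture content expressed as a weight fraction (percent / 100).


dM = 2.9/100 = 0.029
strain = beta_m * (1-Vf) * dM = 0.56 * 0.66 * 0.029 = 0.0107184

0.0107184


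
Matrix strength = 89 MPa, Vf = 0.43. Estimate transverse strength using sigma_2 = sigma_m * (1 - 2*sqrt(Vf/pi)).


factor = 1 - 2*sqrt(0.43/pi) = 0.2601
sigma_2 = 89 * 0.2601 = 23.15 MPa

23.15 MPa


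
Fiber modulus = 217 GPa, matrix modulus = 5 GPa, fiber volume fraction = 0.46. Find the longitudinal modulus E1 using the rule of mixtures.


E1 = Ef*Vf + Em*(1-Vf) = 217*0.46 + 5*0.54 = 102.52 GPa

102.52 GPa


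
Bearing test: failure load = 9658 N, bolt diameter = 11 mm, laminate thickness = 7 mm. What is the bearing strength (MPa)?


sigma_br = F/(d*h) = 9658/(11*7) = 125.4 MPa

125.4 MPa


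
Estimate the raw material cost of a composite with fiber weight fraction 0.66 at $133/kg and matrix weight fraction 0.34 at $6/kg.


Cost = cost_f*Wf + cost_m*Wm = 133*0.66 + 6*0.34 = $89.82/kg

$89.82/kg


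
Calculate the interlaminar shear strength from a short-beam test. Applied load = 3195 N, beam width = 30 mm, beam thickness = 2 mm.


ILSS = 3F/(4bh) = 3*3195/(4*30*2) = 39.94 MPa

39.94 MPa


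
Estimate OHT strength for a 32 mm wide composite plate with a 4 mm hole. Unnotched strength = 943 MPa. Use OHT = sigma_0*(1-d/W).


OHT = sigma_0*(1-d/W) = 943*(1-4/32) = 825.1 MPa

825.1 MPa


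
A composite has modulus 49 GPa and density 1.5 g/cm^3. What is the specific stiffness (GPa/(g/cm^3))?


Specific stiffness = E/rho = 49/1.5 = 32.7 GPa/(g/cm^3)

32.7 GPa/(g/cm^3)


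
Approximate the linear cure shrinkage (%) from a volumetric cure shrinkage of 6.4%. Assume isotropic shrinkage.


Linear shrinkage ≈ vol_shrink/3 = 6.4/3 = 2.133%

2.133%


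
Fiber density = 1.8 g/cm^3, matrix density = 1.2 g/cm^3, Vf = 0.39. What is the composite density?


rho_c = rho_f*Vf + rho_m*(1-Vf) = 1.8*0.39 + 1.2*0.61 = 1.434 g/cm^3

1.434 g/cm^3


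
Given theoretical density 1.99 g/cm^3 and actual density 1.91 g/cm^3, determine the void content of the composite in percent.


Void% = (rho_theo - rho_actual)/rho_theo * 100 = (1.99 - 1.91)/1.99 * 100 = 4.02%

4.02%


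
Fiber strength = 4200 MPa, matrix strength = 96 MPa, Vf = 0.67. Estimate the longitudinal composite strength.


sigma_1 = sigma_f*Vf + sigma_m*(1-Vf) = 4200*0.67 + 96*0.33 = 2845.7 MPa

2845.7 MPa


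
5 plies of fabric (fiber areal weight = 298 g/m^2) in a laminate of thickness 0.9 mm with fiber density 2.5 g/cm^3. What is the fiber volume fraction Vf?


Vf = n * FAW / (rho_f * h * 1000) = 5 * 298 / (2.5 * 0.9 * 1000) = 0.6622

0.6622


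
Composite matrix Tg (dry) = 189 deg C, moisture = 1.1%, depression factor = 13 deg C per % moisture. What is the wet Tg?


Tg_wet = Tg_dry - k*moisture = 189 - 13*1.1 = 174.7 deg C

174.7 deg C


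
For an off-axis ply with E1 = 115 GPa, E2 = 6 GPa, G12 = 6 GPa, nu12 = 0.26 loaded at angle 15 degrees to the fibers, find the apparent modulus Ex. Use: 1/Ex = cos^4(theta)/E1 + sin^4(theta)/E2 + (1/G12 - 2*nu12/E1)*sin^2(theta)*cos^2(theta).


cos^4(15) = 0.870513, sin^4(15) = 0.004487, sin^2(15)*cos^2(15) = 0.0625
1/G12 - 2*nu12/E1 = 1/6 - 2*0.26/115 = 0.162145 GPa^-1
1/Ex = 0.870513/115 + 0.004487/6 + 0.162145*0.0625 = 0.0184516 GPa^-1
Ex = 54.2 GPa

54.2 GPa


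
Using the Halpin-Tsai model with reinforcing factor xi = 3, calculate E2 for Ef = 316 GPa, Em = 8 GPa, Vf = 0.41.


eta = (Ef/Em - 1)/(Ef/Em + xi) = (39.5 - 1)/(39.5 + 3) = 0.9059
E2 = Em*(1+xi*eta*Vf)/(1-eta*Vf) = 26.91 GPa

26.91 GPa


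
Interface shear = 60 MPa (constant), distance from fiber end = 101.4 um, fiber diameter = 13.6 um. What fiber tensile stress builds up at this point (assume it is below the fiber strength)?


Force balance: sigma_f * (pi*d^2/4) = tau * (pi*d) * x  ->  sigma_f = 4 * tau * x / d
sigma_f = 4 * 60 * 101.4 / 13.6 = 1789.4 MPa

1789.4 MPa


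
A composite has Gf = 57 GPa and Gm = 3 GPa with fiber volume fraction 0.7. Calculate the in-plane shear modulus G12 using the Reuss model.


1/G12 = Vf/Gf + (1-Vf)/Gm = 0.7/57 + 0.3/3
G12 = 8.91 GPa

8.91 GPa


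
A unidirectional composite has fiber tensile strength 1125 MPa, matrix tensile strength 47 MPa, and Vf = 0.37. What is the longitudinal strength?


sigma_1 = sigma_f*Vf + sigma_m*(1-Vf) = 1125*0.37 + 47*0.63 = 445.9 MPa

445.9 MPa


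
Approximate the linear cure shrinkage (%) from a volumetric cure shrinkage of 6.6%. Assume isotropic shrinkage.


Linear shrinkage ≈ vol_shrink/3 = 6.6/3 = 2.2%

2.2%


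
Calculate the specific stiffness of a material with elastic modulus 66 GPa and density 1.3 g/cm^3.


Specific stiffness = E/rho = 66/1.3 = 50.8 GPa/(g/cm^3)

50.8 GPa/(g/cm^3)


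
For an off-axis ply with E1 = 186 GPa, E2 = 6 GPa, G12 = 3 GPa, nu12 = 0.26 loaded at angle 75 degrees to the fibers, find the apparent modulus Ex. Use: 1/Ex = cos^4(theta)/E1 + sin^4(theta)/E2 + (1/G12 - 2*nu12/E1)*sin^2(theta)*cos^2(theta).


cos^4(75) = 0.004487, sin^4(75) = 0.870513, sin^2(75)*cos^2(75) = 0.0625
1/G12 - 2*nu12/E1 = 1/3 - 2*0.26/186 = 0.330538 GPa^-1
1/Ex = 0.004487/186 + 0.870513/6 + 0.330538*0.0625 = 0.1657682 GPa^-1
Ex = 6.03 GPa

6.03 GPa


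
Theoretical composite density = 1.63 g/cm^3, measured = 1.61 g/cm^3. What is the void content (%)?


Void% = (rho_theo - rho_actual)/rho_theo * 100 = (1.63 - 1.61)/1.63 * 100 = 1.23%

1.23%


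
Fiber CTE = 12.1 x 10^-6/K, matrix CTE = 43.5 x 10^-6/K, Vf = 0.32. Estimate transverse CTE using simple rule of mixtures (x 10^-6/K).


alpha_2 = alpha_f*Vf + alpha_m*(1-Vf) = 12.1*0.32 + 43.5*0.68 = 33.5 x 10^-6/K

33.5 x 10^-6/K


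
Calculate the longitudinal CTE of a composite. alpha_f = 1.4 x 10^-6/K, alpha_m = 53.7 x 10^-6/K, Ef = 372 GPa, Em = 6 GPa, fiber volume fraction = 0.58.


E1 = Ef*Vf + Em*(1-Vf) = 218.28
alpha_1 = (alpha_f*Ef*Vf + alpha_m*Em*(1-Vf))/E1 = 2.0 x 10^-6/K

2.0 x 10^-6/K


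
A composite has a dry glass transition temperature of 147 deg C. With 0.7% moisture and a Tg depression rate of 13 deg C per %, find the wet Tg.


Tg_wet = Tg_dry - k*moisture = 147 - 13*0.7 = 137.9 deg C

137.9 deg C


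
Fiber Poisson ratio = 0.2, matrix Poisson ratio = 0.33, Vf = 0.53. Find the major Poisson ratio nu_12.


nu_12 = nu_f*Vf + nu_m*(1-Vf) = 0.2*0.53 + 0.33*0.47 = 0.2611

0.2611


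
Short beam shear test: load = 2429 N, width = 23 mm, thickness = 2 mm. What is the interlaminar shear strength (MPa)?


ILSS = 3F/(4bh) = 3*2429/(4*23*2) = 39.6 MPa

39.6 MPa


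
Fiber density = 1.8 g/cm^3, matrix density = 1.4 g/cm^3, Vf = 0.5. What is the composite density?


rho_c = rho_f*Vf + rho_m*(1-Vf) = 1.8*0.5 + 1.4*0.5 = 1.6 g/cm^3

1.6 g/cm^3


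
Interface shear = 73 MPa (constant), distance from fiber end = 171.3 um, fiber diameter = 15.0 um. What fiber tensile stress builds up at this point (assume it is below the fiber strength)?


Force balance: sigma_f * (pi*d^2/4) = tau * (pi*d) * x  ->  sigma_f = 4 * tau * x / d
sigma_f = 4 * 73 * 171.3 / 15.0 = 3334.6 MPa

3334.6 MPa


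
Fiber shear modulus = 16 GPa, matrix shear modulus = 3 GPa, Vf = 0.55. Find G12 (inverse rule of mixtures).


1/G12 = Vf/Gf + (1-Vf)/Gm = 0.55/16 + 0.45/3
G12 = 5.42 GPa

5.42 GPa


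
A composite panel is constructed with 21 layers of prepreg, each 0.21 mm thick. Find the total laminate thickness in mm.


h = n * t_ply = 21 * 0.21 = 4.41 mm

4.41 mm


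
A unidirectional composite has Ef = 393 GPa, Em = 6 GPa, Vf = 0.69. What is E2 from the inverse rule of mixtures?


1/E2 = Vf/Ef + (1-Vf)/Em = 0.69/393 + 0.31/6
E2 = 18.72 GPa

18.72 GPa


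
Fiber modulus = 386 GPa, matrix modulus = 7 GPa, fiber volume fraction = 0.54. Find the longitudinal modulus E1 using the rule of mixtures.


E1 = Ef*Vf + Em*(1-Vf) = 386*0.54 + 7*0.46 = 211.66 GPa

211.66 GPa


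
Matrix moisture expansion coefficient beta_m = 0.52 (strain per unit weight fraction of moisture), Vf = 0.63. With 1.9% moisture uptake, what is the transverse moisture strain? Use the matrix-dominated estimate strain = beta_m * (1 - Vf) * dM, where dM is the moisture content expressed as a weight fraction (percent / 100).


dM = 1.9/100 = 0.019
strain = beta_m * (1-Vf) * dM = 0.52 * 0.37 * 0.019 = 0.0036556

0.0036556


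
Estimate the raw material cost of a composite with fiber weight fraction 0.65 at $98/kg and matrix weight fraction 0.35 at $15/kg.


Cost = cost_f*Wf + cost_m*Wm = 98*0.65 + 15*0.35 = $68.95/kg

$68.95/kg


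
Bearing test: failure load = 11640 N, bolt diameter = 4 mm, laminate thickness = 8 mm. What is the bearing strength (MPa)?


sigma_br = F/(d*h) = 11640/(4*8) = 363.8 MPa

363.8 MPa


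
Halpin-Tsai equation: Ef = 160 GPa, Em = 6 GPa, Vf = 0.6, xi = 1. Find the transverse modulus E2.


eta = (Ef/Em - 1)/(Ef/Em + xi) = (26.6667 - 1)/(26.6667 + 1) = 0.9277
E2 = Em*(1+xi*eta*Vf)/(1-eta*Vf) = 21.07 GPa

21.07 GPa


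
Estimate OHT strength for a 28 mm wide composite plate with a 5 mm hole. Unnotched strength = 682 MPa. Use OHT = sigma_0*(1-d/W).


OHT = sigma_0*(1-d/W) = 682*(1-5/28) = 560.2 MPa

560.2 MPa


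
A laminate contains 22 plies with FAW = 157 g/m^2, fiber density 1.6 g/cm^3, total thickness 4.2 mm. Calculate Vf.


Vf = n * FAW / (rho_f * h * 1000) = 22 * 157 / (1.6 * 4.2 * 1000) = 0.514

0.514


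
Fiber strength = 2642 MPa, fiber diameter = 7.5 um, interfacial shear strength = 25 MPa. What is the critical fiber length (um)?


Lc = sigma_f * d / (2 * tau_i) = 2642 * 7.5 / (2 * 25) = 396.3 um

396.3 um


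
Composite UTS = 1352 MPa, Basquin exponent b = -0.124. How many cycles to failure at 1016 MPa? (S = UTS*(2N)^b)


N = 0.5 * (S/UTS)^(1/b) = 0.5 * (1016/1352)^(1/-0.124) = 5.0077 cycles

5.0077 cycles


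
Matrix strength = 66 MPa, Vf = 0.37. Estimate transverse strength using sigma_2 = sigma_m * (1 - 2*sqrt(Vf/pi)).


factor = 1 - 2*sqrt(0.37/pi) = 0.3136
sigma_2 = 66 * 0.3136 = 20.7 MPa

20.7 MPa


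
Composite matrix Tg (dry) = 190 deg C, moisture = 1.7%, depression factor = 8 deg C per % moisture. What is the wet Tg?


Tg_wet = Tg_dry - k*moisture = 190 - 8*1.7 = 176.4 deg C

176.4 deg C


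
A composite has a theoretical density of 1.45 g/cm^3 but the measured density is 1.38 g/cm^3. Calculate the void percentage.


Void% = (rho_theo - rho_actual)/rho_theo * 100 = (1.45 - 1.38)/1.45 * 100 = 4.83%

4.83%


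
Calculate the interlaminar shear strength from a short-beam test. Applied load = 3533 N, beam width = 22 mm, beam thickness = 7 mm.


ILSS = 3F/(4bh) = 3*3533/(4*22*7) = 17.21 MPa

17.21 MPa


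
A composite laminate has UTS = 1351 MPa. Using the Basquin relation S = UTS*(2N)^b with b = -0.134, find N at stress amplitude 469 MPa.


N = 0.5 * (S/UTS)^(1/b) = 0.5 * (469/1351)^(1/-0.134) = 1342.5916 cycles

1342.5916 cycles


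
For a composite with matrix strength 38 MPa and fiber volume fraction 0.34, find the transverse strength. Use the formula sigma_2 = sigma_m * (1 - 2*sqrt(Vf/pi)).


factor = 1 - 2*sqrt(0.34/pi) = 0.342
sigma_2 = 38 * 0.342 = 13.0 MPa

13.0 MPa


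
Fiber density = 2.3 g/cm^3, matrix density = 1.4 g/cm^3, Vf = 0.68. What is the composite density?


rho_c = rho_f*Vf + rho_m*(1-Vf) = 2.3*0.68 + 1.4*0.32 = 2.012 g/cm^3

2.012 g/cm^3


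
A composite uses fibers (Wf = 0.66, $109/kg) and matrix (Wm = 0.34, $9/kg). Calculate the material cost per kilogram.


Cost = cost_f*Wf + cost_m*Wm = 109*0.66 + 9*0.34 = $75.0/kg

$75.0/kg


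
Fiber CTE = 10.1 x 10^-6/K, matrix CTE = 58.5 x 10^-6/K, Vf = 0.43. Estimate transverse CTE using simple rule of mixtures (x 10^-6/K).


alpha_2 = alpha_f*Vf + alpha_m*(1-Vf) = 10.1*0.43 + 58.5*0.57 = 37.7 x 10^-6/K

37.7 x 10^-6/K


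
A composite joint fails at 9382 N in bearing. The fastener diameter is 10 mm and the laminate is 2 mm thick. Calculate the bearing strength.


sigma_br = F/(d*h) = 9382/(10*2) = 469.1 MPa

469.1 MPa


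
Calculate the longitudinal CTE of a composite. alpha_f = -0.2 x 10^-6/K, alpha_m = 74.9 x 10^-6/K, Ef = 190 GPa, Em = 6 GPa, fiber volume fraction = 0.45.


E1 = Ef*Vf + Em*(1-Vf) = 88.8
alpha_1 = (alpha_f*Ef*Vf + alpha_m*Em*(1-Vf))/E1 = 2.59 x 10^-6/K

2.59 x 10^-6/K


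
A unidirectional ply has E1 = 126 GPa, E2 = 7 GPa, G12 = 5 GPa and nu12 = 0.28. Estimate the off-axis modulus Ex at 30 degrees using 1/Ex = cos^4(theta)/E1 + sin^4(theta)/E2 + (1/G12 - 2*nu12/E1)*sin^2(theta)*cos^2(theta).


cos^4(30) = 0.5625, sin^4(30) = 0.0625, sin^2(30)*cos^2(30) = 0.1875
1/G12 - 2*nu12/E1 = 1/5 - 2*0.28/126 = 0.195556 GPa^-1
1/Ex = 0.5625/126 + 0.0625/7 + 0.195556*0.1875 = 0.0500595 GPa^-1
Ex = 19.98 GPa

19.98 GPa
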